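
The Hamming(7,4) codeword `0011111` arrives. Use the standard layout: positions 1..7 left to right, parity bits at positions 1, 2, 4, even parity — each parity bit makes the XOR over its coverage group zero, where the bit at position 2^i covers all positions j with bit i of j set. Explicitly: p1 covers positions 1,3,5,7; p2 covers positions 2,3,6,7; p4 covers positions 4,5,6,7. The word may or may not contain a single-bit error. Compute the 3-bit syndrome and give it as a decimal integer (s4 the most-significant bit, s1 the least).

s1: b1⊕b3⊕b5⊕b7 = 0⊕1⊕1⊕1 = 1
s2: b2⊕b3⊕b6⊕b7 = 0⊕1⊕1⊕1 = 1
s4: b4⊕b5⊕b6⊕b7 = 1⊕1⊕1⊕1 = 0
Syndrome (s4...s1) = 011 → position 3.

3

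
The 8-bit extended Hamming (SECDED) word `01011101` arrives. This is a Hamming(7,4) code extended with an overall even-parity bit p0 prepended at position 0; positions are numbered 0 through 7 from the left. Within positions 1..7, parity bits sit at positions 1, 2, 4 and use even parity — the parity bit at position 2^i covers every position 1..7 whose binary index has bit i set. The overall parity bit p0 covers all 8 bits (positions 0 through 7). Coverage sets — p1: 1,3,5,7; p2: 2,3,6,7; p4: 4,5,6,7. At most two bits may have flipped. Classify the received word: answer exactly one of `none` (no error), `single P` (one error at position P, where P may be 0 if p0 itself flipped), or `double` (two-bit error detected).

single 4

s1: b1⊕b3⊕b5⊕b7 = 1⊕1⊕1⊕1 = 0
s2: b2⊕b3⊕b6⊕b7 = 0⊕1⊕0⊕1 = 0
s4: b4⊕b5⊕b6⊕b7 = 1⊕1⊕0⊕1 = 1
Syndrome (s4...s1) = 100 → position 4.
Overall parity (XOR of all 8 bits, including p0): 0⊕1⊕0⊕1⊕1⊕1⊕0⊕1 = 1
Overall=1, syndrome position=4 → single-bit error at position 4.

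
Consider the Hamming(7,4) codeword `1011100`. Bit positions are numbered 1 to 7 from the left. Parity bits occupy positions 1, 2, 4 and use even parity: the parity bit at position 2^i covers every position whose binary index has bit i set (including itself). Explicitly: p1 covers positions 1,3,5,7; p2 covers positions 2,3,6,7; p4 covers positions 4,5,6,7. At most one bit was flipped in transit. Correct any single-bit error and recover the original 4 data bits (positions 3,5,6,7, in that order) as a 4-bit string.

0100

s1: b1⊕b3⊕b5⊕b7 = 1⊕1⊕1⊕0 = 1
s2: b2⊕b3⊕b6⊕b7 = 0⊕1⊕0⊕0 = 1
s4: b4⊕b5⊕b6⊕b7 = 1⊕1⊕0⊕0 = 0
Syndrome (s4...s1) = 011 → position 3.
Flip bit 3: corrected codeword = 1001100
Data bits at positions 3,5,6,7: 0100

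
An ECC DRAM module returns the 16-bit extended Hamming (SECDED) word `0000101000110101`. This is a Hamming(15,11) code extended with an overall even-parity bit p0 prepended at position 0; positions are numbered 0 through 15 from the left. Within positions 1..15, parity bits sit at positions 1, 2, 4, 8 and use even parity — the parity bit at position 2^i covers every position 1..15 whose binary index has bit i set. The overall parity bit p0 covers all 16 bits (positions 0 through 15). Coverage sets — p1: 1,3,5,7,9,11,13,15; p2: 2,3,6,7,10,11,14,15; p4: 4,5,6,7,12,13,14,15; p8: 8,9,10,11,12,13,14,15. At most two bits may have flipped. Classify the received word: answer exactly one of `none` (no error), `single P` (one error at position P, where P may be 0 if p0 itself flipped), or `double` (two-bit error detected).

s1: b1⊕b3⊕b5⊕b7⊕b9⊕b11⊕b13⊕b15 = 0⊕0⊕0⊕0⊕0⊕1⊕1⊕1 = 1
s2: b2⊕b3⊕b6⊕b7⊕b10⊕b11⊕b14⊕b15 = 0⊕0⊕1⊕0⊕1⊕1⊕0⊕1 = 0
s4: b4⊕b5⊕b6⊕b7⊕b12⊕b13⊕b14⊕b15 = 1⊕0⊕1⊕0⊕0⊕1⊕0⊕1 = 0
s8: b8⊕b9⊕b10⊕b11⊕b12⊕b13⊕b14⊕b15 = 0⊕0⊕1⊕1⊕0⊕1⊕0⊕1 = 0
Syndrome (s8...s1) = 0001 → position 1.
Overall parity (XOR of all 16 bits, including p0): 0⊕0⊕0⊕0⊕1⊕0⊕1⊕0⊕0⊕0⊕1⊕1⊕0⊕1⊕0⊕1 = 0
Overall=0, syndrome position=1 → double-bit error detected (uncorrectable).

double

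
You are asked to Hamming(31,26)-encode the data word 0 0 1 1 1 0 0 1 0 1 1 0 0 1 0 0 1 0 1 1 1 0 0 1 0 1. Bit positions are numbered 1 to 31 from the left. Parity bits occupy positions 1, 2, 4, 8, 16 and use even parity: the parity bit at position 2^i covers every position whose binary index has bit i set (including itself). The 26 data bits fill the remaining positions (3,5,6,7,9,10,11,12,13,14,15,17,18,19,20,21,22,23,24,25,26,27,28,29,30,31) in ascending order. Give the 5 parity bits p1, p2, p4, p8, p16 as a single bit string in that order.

Place data bits at non-power-of-two positions: b3=0, b5=0, b6=1, b7=1, b9=1, b10=0, b11=0, b12=1, b13=0, b14=1, b15=1, b17=0, b18=0, b19=1, b20=0, b21=0, b22=1, b23=0, b24=1, b25=1, b26=1, b27=0, b28=0, b29=1, b30=0, b31=1.
p1 = XOR of data positions {3,5,7,9,11,13,15,17,19,21,23,25,27,29,31} = 0⊕0⊕1⊕1⊕0⊕0⊕1⊕0⊕1⊕0⊕0⊕1⊕0⊕1⊕1 = 1
p2 = XOR of data positions {3,6,7,10,11,14,15,18,19,22,23,26,27,30,31} = 0⊕1⊕1⊕0⊕0⊕1⊕1⊕0⊕1⊕1⊕0⊕1⊕0⊕0⊕1 = 0
p4 = XOR of data positions {5,6,7,12,13,14,15,20,21,22,23,28,29,30,31} = 0⊕1⊕1⊕1⊕0⊕1⊕1⊕0⊕0⊕1⊕0⊕0⊕1⊕0⊕1 = 0
p8 = XOR of data positions {9,10,11,12,13,14,15,24,25,26,27,28,29,30,31} = 1⊕0⊕0⊕1⊕0⊕1⊕1⊕1⊕1⊕1⊕0⊕0⊕1⊕0⊕1 = 1
p16 = XOR of data positions {17,18,19,20,21,22,23,24,25,26,27,28,29,30,31} = 0⊕0⊕1⊕0⊕0⊕1⊕0⊕1⊕1⊕1⊕0⊕0⊕1⊕0⊕1 = 1
Parity bits p1,p2,p4,p8,p16 = 10011

10011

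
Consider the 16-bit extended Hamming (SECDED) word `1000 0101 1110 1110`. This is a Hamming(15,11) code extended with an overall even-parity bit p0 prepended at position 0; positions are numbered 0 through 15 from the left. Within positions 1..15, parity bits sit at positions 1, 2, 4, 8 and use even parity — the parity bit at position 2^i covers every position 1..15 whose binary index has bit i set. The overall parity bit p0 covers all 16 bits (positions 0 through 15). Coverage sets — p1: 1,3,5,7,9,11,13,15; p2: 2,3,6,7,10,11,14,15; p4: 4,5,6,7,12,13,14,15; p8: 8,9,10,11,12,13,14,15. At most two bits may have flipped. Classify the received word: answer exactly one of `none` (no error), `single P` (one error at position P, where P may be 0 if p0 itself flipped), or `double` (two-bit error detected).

single 6

s1: b1⊕b3⊕b5⊕b7⊕b9⊕b11⊕b13⊕b15 = 0⊕0⊕1⊕1⊕1⊕0⊕1⊕0 = 0
s2: b2⊕b3⊕b6⊕b7⊕b10⊕b11⊕b14⊕b15 = 0⊕0⊕0⊕1⊕1⊕0⊕1⊕0 = 1
s4: b4⊕b5⊕b6⊕b7⊕b12⊕b13⊕b14⊕b15 = 0⊕1⊕0⊕1⊕1⊕1⊕1⊕0 = 1
s8: b8⊕b9⊕b10⊕b11⊕b12⊕b13⊕b14⊕b15 = 1⊕1⊕1⊕0⊕1⊕1⊕1⊕0 = 0
Syndrome (s8...s1) = 0110 → position 6.
Overall parity (XOR of all 16 bits, including p0): 1⊕0⊕0⊕0⊕0⊕1⊕0⊕1⊕1⊕1⊕1⊕0⊕1⊕1⊕1⊕0 = 1
Overall=1, syndrome position=6 → single-bit error at position 6.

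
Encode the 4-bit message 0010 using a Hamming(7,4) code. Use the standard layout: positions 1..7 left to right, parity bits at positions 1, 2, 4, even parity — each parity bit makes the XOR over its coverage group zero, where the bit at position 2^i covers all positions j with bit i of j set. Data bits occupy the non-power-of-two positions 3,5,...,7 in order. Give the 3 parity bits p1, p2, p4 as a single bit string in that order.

Place data bits at non-power-of-two positions: b3=0, b5=0, b6=1, b7=0.
p1 = XOR of data positions {3,5,7} = 0⊕0⊕0 = 0
p2 = XOR of data positions {3,6,7} = 0⊕1⊕0 = 1
p4 = XOR of data positions {5,6,7} = 0⊕1⊕0 = 1
Parity bits p1,p2,p4 = 011

011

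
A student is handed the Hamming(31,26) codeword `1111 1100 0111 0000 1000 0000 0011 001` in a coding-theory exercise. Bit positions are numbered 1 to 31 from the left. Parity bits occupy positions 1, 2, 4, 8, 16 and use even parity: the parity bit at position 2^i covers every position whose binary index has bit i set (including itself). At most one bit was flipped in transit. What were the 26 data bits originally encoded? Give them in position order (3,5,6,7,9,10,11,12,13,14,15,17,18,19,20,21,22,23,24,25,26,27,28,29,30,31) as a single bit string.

01100111000100000000011001

s1: b1⊕b3⊕b5⊕b7⊕b9⊕b11⊕b13⊕b15⊕b17⊕b19⊕b21⊕b23⊕b25⊕b27⊕b29⊕b31 = 1⊕1⊕1⊕0⊕0⊕1⊕0⊕0⊕1⊕0⊕0⊕0⊕0⊕1⊕0⊕1 = 1
s2: b2⊕b3⊕b6⊕b7⊕b10⊕b11⊕b14⊕b15⊕b18⊕b19⊕b22⊕b23⊕b26⊕b27⊕b30⊕b31 = 1⊕1⊕1⊕0⊕1⊕1⊕0⊕0⊕0⊕0⊕0⊕0⊕0⊕1⊕0⊕1 = 1
s4: b4⊕b5⊕b6⊕b7⊕b12⊕b13⊕b14⊕b15⊕b20⊕b21⊕b22⊕b23⊕b28⊕b29⊕b30⊕b31 = 1⊕1⊕1⊕0⊕1⊕0⊕0⊕0⊕0⊕0⊕0⊕0⊕1⊕0⊕0⊕1 = 0
s8: b8⊕b9⊕b10⊕b11⊕b12⊕b13⊕b14⊕b15⊕b24⊕b25⊕b26⊕b27⊕b28⊕b29⊕b30⊕b31 = 0⊕0⊕1⊕1⊕1⊕0⊕0⊕0⊕0⊕0⊕0⊕1⊕1⊕0⊕0⊕1 = 0
s16: b16⊕b17⊕b18⊕b19⊕b20⊕b21⊕b22⊕b23⊕b24⊕b25⊕b26⊕b27⊕b28⊕b29⊕b30⊕b31 = 0⊕1⊕0⊕0⊕0⊕0⊕0⊕0⊕0⊕0⊕0⊕1⊕1⊕0⊕0⊕1 = 0
Syndrome (s16...s1) = 00011 → position 3.
Flip bit 3: corrected codeword = 1101110001110000100000000011001
Data bits at positions 3,5,6,7,9,10,11,12,13,14,15,17,18,19,20,21,22,23,24,25,26,27,28,29,30,31: 01100111000100000000011001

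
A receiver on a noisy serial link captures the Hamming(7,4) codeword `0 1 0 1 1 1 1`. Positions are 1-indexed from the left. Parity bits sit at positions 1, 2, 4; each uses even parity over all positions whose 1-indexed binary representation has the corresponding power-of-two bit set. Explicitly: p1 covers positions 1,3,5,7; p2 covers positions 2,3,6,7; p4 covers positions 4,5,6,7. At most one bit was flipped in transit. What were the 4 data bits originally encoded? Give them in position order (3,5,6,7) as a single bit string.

s1: b1⊕b3⊕b5⊕b7 = 0⊕0⊕1⊕1 = 0
s2: b2⊕b3⊕b6⊕b7 = 1⊕0⊕1⊕1 = 1
s4: b4⊕b5⊕b6⊕b7 = 1⊕1⊕1⊕1 = 0
Syndrome (s4...s1) = 010 → position 2.
Flip bit 2: corrected codeword = 0001111
Data bits at positions 3,5,6,7: 0111

0111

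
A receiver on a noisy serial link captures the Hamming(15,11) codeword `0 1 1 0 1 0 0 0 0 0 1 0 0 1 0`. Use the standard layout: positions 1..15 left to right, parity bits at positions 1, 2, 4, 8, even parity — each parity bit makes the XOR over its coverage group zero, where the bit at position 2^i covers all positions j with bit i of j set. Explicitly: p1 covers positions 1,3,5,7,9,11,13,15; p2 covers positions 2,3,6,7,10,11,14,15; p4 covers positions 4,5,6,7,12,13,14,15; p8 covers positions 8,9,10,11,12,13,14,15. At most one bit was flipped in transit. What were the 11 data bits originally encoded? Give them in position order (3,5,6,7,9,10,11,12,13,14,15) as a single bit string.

11000010010

s1: b1⊕b3⊕b5⊕b7⊕b9⊕b11⊕b13⊕b15 = 0⊕1⊕1⊕0⊕0⊕1⊕0⊕0 = 1
s2: b2⊕b3⊕b6⊕b7⊕b10⊕b11⊕b14⊕b15 = 1⊕1⊕0⊕0⊕0⊕1⊕1⊕0 = 0
s4: b4⊕b5⊕b6⊕b7⊕b12⊕b13⊕b14⊕b15 = 0⊕1⊕0⊕0⊕0⊕0⊕1⊕0 = 0
s8: b8⊕b9⊕b10⊕b11⊕b12⊕b13⊕b14⊕b15 = 0⊕0⊕0⊕1⊕0⊕0⊕1⊕0 = 0
Syndrome (s8...s1) = 0001 → position 1.
Flip bit 1: corrected codeword = 111010000010010
Data bits at positions 3,5,6,7,9,10,11,12,13,14,15: 11000010010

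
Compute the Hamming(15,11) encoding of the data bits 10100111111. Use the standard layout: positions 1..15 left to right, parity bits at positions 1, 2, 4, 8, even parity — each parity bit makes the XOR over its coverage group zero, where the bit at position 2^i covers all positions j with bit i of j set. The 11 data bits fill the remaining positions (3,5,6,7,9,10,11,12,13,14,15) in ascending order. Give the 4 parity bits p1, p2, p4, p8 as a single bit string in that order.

Place data bits at non-power-of-two positions: b3=1, b5=0, b6=1, b7=0, b9=0, b10=1, b11=1, b12=1, b13=1, b14=1, b15=1.
p1 = XOR of data positions {3,5,7,9,11,13,15} = 1⊕0⊕0⊕0⊕1⊕1⊕1 = 0
p2 = XOR of data positions {3,6,7,10,11,14,15} = 1⊕1⊕0⊕1⊕1⊕1⊕1 = 0
p4 = XOR of data positions {5,6,7,12,13,14,15} = 0⊕1⊕0⊕1⊕1⊕1⊕1 = 1
p8 = XOR of data positions {9,10,11,12,13,14,15} = 0⊕1⊕1⊕1⊕1⊕1⊕1 = 0
Parity bits p1,p2,p4,p8 = 0010

0010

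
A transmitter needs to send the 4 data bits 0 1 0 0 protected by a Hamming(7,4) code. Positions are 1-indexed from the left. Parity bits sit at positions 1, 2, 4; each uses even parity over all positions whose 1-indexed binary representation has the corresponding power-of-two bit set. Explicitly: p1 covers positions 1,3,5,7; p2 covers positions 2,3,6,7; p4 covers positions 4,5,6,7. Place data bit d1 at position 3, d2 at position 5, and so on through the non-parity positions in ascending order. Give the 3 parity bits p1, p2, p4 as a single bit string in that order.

101

Place data bits at non-power-of-two positions: b3=0, b5=1, b6=0, b7=0.
p1 = XOR of data positions {3,5,7} = 0⊕1⊕0 = 1
p2 = XOR of data positions {3,6,7} = 0⊕0⊕0 = 0
p4 = XOR of data positions {5,6,7} = 1⊕0⊕0 = 1
Parity bits p1,p2,p4 = 101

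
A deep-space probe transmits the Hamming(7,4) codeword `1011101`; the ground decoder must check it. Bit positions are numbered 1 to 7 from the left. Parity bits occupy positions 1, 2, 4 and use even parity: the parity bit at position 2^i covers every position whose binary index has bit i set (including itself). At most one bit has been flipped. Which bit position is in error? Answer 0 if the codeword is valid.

s1: b1⊕b3⊕b5⊕b7 = 1⊕1⊕1⊕1 = 0
s2: b2⊕b3⊕b6⊕b7 = 0⊕1⊕0⊕1 = 0
s4: b4⊕b5⊕b6⊕b7 = 1⊕1⊕0⊕1 = 1
Syndrome (s4...s1) = 100 → position 4.

4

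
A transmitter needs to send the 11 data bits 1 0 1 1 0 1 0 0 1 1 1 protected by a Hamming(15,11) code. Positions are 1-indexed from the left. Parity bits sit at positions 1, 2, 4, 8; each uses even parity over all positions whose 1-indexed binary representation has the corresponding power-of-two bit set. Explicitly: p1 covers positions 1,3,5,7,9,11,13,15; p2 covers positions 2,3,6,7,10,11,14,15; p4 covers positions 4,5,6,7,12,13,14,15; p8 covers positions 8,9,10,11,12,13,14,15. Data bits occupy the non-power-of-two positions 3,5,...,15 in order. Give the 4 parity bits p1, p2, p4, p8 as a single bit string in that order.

0010

Place data bits at non-power-of-two positions: b3=1, b5=0, b6=1, b7=1, b9=0, b10=1, b11=0, b12=0, b13=1, b14=1, b15=1.
p1 = XOR of data positions {3,5,7,9,11,13,15} = 1⊕0⊕1⊕0⊕0⊕1⊕1 = 0
p2 = XOR of data positions {3,6,7,10,11,14,15} = 1⊕1⊕1⊕1⊕0⊕1⊕1 = 0
p4 = XOR of data positions {5,6,7,12,13,14,15} = 0⊕1⊕1⊕0⊕1⊕1⊕1 = 1
p8 = XOR of data positions {9,10,11,12,13,14,15} = 0⊕1⊕0⊕0⊕1⊕1⊕1 = 0
Parity bits p1,p2,p4,p8 = 0010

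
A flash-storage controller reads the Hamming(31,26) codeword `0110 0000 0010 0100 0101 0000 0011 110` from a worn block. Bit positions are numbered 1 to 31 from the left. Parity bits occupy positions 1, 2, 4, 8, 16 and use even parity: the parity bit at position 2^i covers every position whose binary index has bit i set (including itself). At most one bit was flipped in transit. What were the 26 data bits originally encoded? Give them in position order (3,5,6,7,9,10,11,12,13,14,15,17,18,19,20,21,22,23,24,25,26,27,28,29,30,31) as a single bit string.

s1: b1⊕b3⊕b5⊕b7⊕b9⊕b11⊕b13⊕b15⊕b17⊕b19⊕b21⊕b23⊕b25⊕b27⊕b29⊕b31 = 0⊕1⊕0⊕0⊕0⊕1⊕0⊕0⊕0⊕0⊕0⊕0⊕0⊕1⊕1⊕0 = 0
s2: b2⊕b3⊕b6⊕b7⊕b10⊕b11⊕b14⊕b15⊕b18⊕b19⊕b22⊕b23⊕b26⊕b27⊕b30⊕b31 = 1⊕1⊕0⊕0⊕0⊕1⊕1⊕0⊕1⊕0⊕0⊕0⊕0⊕1⊕1⊕0 = 1
s4: b4⊕b5⊕b6⊕b7⊕b12⊕b13⊕b14⊕b15⊕b20⊕b21⊕b22⊕b23⊕b28⊕b29⊕b30⊕b31 = 0⊕0⊕0⊕0⊕0⊕0⊕1⊕0⊕1⊕0⊕0⊕0⊕1⊕1⊕1⊕0 = 1
s8: b8⊕b9⊕b10⊕b11⊕b12⊕b13⊕b14⊕b15⊕b24⊕b25⊕b26⊕b27⊕b28⊕b29⊕b30⊕b31 = 0⊕0⊕0⊕1⊕0⊕0⊕1⊕0⊕0⊕0⊕0⊕1⊕1⊕1⊕1⊕0 = 0
s16: b16⊕b17⊕b18⊕b19⊕b20⊕b21⊕b22⊕b23⊕b24⊕b25⊕b26⊕b27⊕b28⊕b29⊕b30⊕b31 = 0⊕0⊕1⊕0⊕1⊕0⊕0⊕0⊕0⊕0⊕0⊕1⊕1⊕1⊕1⊕0 = 0
Syndrome (s16...s1) = 00110 → position 6.
Flip bit 6: corrected codeword = 0110010000100100010100000011110
Data bits at positions 3,5,6,7,9,10,11,12,13,14,15,17,18,19,20,21,22,23,24,25,26,27,28,29,30,31: 10100010010010100000011110

10100010010010100000011110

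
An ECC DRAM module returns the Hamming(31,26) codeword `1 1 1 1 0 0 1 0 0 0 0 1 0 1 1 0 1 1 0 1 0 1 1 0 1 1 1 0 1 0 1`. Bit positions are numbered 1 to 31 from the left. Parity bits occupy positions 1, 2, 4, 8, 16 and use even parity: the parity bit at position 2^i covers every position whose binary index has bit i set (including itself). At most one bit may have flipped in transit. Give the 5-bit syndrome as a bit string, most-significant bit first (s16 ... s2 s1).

00010

s1: b1⊕b3⊕b5⊕b7⊕b9⊕b11⊕b13⊕b15⊕b17⊕b19⊕b21⊕b23⊕b25⊕b27⊕b29⊕b31 = 1⊕1⊕0⊕1⊕0⊕0⊕0⊕1⊕1⊕0⊕0⊕1⊕1⊕1⊕1⊕1 = 0
s2: b2⊕b3⊕b6⊕b7⊕b10⊕b11⊕b14⊕b15⊕b18⊕b19⊕b22⊕b23⊕b26⊕b27⊕b30⊕b31 = 1⊕1⊕0⊕1⊕0⊕0⊕1⊕1⊕1⊕0⊕1⊕1⊕1⊕1⊕0⊕1 = 1
s4: b4⊕b5⊕b6⊕b7⊕b12⊕b13⊕b14⊕b15⊕b20⊕b21⊕b22⊕b23⊕b28⊕b29⊕b30⊕b31 = 1⊕0⊕0⊕1⊕1⊕0⊕1⊕1⊕1⊕0⊕1⊕1⊕0⊕1⊕0⊕1 = 0
s8: b8⊕b9⊕b10⊕b11⊕b12⊕b13⊕b14⊕b15⊕b24⊕b25⊕b26⊕b27⊕b28⊕b29⊕b30⊕b31 = 0⊕0⊕0⊕0⊕1⊕0⊕1⊕1⊕0⊕1⊕1⊕1⊕0⊕1⊕0⊕1 = 0
s16: b16⊕b17⊕b18⊕b19⊕b20⊕b21⊕b22⊕b23⊕b24⊕b25⊕b26⊕b27⊕b28⊕b29⊕b30⊕b31 = 0⊕1⊕1⊕0⊕1⊕0⊕1⊕1⊕0⊕1⊕1⊕1⊕0⊕1⊕0⊕1 = 0
Syndrome (s16...s1) = 00010 → position 2.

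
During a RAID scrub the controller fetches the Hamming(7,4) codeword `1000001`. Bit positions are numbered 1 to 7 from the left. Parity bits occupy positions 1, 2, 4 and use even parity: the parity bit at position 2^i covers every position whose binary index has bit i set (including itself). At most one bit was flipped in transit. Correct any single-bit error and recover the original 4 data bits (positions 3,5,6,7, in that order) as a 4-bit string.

0011

s1: b1⊕b3⊕b5⊕b7 = 1⊕0⊕0⊕1 = 0
s2: b2⊕b3⊕b6⊕b7 = 0⊕0⊕0⊕1 = 1
s4: b4⊕b5⊕b6⊕b7 = 0⊕0⊕0⊕1 = 1
Syndrome (s4...s1) = 110 → position 6.
Flip bit 6: corrected codeword = 1000011
Data bits at positions 3,5,6,7: 0011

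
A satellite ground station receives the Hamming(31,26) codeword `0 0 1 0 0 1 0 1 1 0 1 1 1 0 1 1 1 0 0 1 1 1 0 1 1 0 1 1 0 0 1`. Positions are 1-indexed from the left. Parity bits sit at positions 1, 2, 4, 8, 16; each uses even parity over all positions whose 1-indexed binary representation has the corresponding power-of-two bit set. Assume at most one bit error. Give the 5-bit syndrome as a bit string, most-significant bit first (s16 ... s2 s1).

01110

s1: b1⊕b3⊕b5⊕b7⊕b9⊕b11⊕b13⊕b15⊕b17⊕b19⊕b21⊕b23⊕b25⊕b27⊕b29⊕b31 = 0⊕1⊕0⊕0⊕1⊕1⊕1⊕1⊕1⊕0⊕1⊕0⊕1⊕1⊕0⊕1 = 0
s2: b2⊕b3⊕b6⊕b7⊕b10⊕b11⊕b14⊕b15⊕b18⊕b19⊕b22⊕b23⊕b26⊕b27⊕b30⊕b31 = 0⊕1⊕1⊕0⊕0⊕1⊕0⊕1⊕0⊕0⊕1⊕0⊕0⊕1⊕0⊕1 = 1
s4: b4⊕b5⊕b6⊕b7⊕b12⊕b13⊕b14⊕b15⊕b20⊕b21⊕b22⊕b23⊕b28⊕b29⊕b30⊕b31 = 0⊕0⊕1⊕0⊕1⊕1⊕0⊕1⊕1⊕1⊕1⊕0⊕1⊕0⊕0⊕1 = 1
s8: b8⊕b9⊕b10⊕b11⊕b12⊕b13⊕b14⊕b15⊕b24⊕b25⊕b26⊕b27⊕b28⊕b29⊕b30⊕b31 = 1⊕1⊕0⊕1⊕1⊕1⊕0⊕1⊕1⊕1⊕0⊕1⊕1⊕0⊕0⊕1 = 1
s16: b16⊕b17⊕b18⊕b19⊕b20⊕b21⊕b22⊕b23⊕b24⊕b25⊕b26⊕b27⊕b28⊕b29⊕b30⊕b31 = 1⊕1⊕0⊕0⊕1⊕1⊕1⊕0⊕1⊕1⊕0⊕1⊕1⊕0⊕0⊕1 = 0
Syndrome (s16...s1) = 01110 → position 14.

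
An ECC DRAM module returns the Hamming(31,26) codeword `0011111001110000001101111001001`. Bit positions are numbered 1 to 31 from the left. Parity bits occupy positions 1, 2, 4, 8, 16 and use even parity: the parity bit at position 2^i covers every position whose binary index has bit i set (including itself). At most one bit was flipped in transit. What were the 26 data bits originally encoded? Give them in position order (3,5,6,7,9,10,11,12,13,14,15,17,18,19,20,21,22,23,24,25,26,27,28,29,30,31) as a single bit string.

s1: b1⊕b3⊕b5⊕b7⊕b9⊕b11⊕b13⊕b15⊕b17⊕b19⊕b21⊕b23⊕b25⊕b27⊕b29⊕b31 = 0⊕1⊕1⊕1⊕0⊕1⊕0⊕0⊕0⊕1⊕0⊕1⊕1⊕0⊕0⊕1 = 0
s2: b2⊕b3⊕b6⊕b7⊕b10⊕b11⊕b14⊕b15⊕b18⊕b19⊕b22⊕b23⊕b26⊕b27⊕b30⊕b31 = 0⊕1⊕1⊕1⊕1⊕1⊕0⊕0⊕0⊕1⊕1⊕1⊕0⊕0⊕0⊕1 = 1
s4: b4⊕b5⊕b6⊕b7⊕b12⊕b13⊕b14⊕b15⊕b20⊕b21⊕b22⊕b23⊕b28⊕b29⊕b30⊕b31 = 1⊕1⊕1⊕1⊕1⊕0⊕0⊕0⊕1⊕0⊕1⊕1⊕1⊕0⊕0⊕1 = 0
s8: b8⊕b9⊕b10⊕b11⊕b12⊕b13⊕b14⊕b15⊕b24⊕b25⊕b26⊕b27⊕b28⊕b29⊕b30⊕b31 = 0⊕0⊕1⊕1⊕1⊕0⊕0⊕0⊕1⊕1⊕0⊕0⊕1⊕0⊕0⊕1 = 1
s16: b16⊕b17⊕b18⊕b19⊕b20⊕b21⊕b22⊕b23⊕b24⊕b25⊕b26⊕b27⊕b28⊕b29⊕b30⊕b31 = 0⊕0⊕0⊕1⊕1⊕0⊕1⊕1⊕1⊕1⊕0⊕0⊕1⊕0⊕0⊕1 = 0
Syndrome (s16...s1) = 01010 → position 10.
Flip bit 10: corrected codeword = 0011111000110000001101111001001
Data bits at positions 3,5,6,7,9,10,11,12,13,14,15,17,18,19,20,21,22,23,24,25,26,27,28,29,30,31: 11110011000001101111001001

11110011000001101111001001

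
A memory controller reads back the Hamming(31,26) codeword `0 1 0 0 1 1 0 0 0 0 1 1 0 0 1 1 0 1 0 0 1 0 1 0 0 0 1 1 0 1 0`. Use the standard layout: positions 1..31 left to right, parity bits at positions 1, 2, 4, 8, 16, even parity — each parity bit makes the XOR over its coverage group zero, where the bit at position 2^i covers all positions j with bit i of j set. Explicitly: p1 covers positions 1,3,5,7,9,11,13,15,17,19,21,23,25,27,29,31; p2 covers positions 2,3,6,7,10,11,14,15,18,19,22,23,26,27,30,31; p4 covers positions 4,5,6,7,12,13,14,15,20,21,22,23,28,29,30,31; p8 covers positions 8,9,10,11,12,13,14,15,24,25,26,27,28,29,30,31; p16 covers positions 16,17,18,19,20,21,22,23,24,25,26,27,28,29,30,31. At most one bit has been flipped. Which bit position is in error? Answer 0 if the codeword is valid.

s1: b1⊕b3⊕b5⊕b7⊕b9⊕b11⊕b13⊕b15⊕b17⊕b19⊕b21⊕b23⊕b25⊕b27⊕b29⊕b31 = 0⊕0⊕1⊕0⊕0⊕1⊕0⊕1⊕0⊕0⊕1⊕1⊕0⊕1⊕0⊕0 = 0
s2: b2⊕b3⊕b6⊕b7⊕b10⊕b11⊕b14⊕b15⊕b18⊕b19⊕b22⊕b23⊕b26⊕b27⊕b30⊕b31 = 1⊕0⊕1⊕0⊕0⊕1⊕0⊕1⊕1⊕0⊕0⊕1⊕0⊕1⊕1⊕0 = 0
s4: b4⊕b5⊕b6⊕b7⊕b12⊕b13⊕b14⊕b15⊕b20⊕b21⊕b22⊕b23⊕b28⊕b29⊕b30⊕b31 = 0⊕1⊕1⊕0⊕1⊕0⊕0⊕1⊕0⊕1⊕0⊕1⊕1⊕0⊕1⊕0 = 0
s8: b8⊕b9⊕b10⊕b11⊕b12⊕b13⊕b14⊕b15⊕b24⊕b25⊕b26⊕b27⊕b28⊕b29⊕b30⊕b31 = 0⊕0⊕0⊕1⊕1⊕0⊕0⊕1⊕0⊕0⊕0⊕1⊕1⊕0⊕1⊕0 = 0
s16: b16⊕b17⊕b18⊕b19⊕b20⊕b21⊕b22⊕b23⊕b24⊕b25⊕b26⊕b27⊕b28⊕b29⊕b30⊕b31 = 1⊕0⊕1⊕0⊕0⊕1⊕0⊕1⊕0⊕0⊕0⊕1⊕1⊕0⊕1⊕0 = 1
Syndrome (s16...s1) = 10000 → position 16.

16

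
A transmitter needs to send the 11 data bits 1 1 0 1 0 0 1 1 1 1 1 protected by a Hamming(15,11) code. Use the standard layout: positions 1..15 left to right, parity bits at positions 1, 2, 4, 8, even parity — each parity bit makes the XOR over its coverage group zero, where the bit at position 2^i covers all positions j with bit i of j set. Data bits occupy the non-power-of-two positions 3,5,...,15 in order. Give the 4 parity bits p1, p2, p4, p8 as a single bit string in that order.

0101

Place data bits at non-power-of-two positions: b3=1, b5=1, b6=0, b7=1, b9=0, b10=0, b11=1, b12=1, b13=1, b14=1, b15=1.
p1 = XOR of data positions {3,5,7,9,11,13,15} = 1⊕1⊕1⊕0⊕1⊕1⊕1 = 0
p2 = XOR of data positions {3,6,7,10,11,14,15} = 1⊕0⊕1⊕0⊕1⊕1⊕1 = 1
p4 = XOR of data positions {5,6,7,12,13,14,15} = 1⊕0⊕1⊕1⊕1⊕1⊕1 = 0
p8 = XOR of data positions {9,10,11,12,13,14,15} = 0⊕0⊕1⊕1⊕1⊕1⊕1 = 1
Parity bits p1,p2,p4,p8 = 0101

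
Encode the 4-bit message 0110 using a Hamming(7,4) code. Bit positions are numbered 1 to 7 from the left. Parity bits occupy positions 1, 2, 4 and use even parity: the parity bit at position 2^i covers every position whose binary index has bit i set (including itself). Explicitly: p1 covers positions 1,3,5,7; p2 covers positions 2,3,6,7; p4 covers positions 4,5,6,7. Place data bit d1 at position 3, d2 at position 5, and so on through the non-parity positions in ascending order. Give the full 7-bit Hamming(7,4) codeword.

Place data bits at non-power-of-two positions: b3=0, b5=1, b6=1, b7=0.
p1 = XOR of data positions {3,5,7} = 0⊕1⊕0 = 1
p2 = XOR of data positions {3,6,7} = 0⊕1⊕0 = 1
p4 = XOR of data positions {5,6,7} = 1⊕1⊕0 = 0
Codeword b1..b7 = 1100110

1100110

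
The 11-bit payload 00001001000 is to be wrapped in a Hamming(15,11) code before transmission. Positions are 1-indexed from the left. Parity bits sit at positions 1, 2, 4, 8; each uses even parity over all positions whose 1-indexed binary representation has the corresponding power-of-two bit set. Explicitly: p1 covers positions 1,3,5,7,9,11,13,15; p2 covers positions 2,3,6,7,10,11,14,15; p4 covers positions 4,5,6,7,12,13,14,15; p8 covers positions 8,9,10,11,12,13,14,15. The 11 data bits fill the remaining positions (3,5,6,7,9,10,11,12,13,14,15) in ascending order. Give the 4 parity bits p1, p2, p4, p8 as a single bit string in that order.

1010

Place data bits at non-power-of-two positions: b3=0, b5=0, b6=0, b7=0, b9=1, b10=0, b11=0, b12=1, b13=0, b14=0, b15=0.
p1 = XOR of data positions {3,5,7,9,11,13,15} = 0⊕0⊕0⊕1⊕0⊕0⊕0 = 1
p2 = XOR of data positions {3,6,7,10,11,14,15} = 0⊕0⊕0⊕0⊕0⊕0⊕0 = 0
p4 = XOR of data positions {5,6,7,12,13,14,15} = 0⊕0⊕0⊕1⊕0⊕0⊕0 = 1
p8 = XOR of data positions {9,10,11,12,13,14,15} = 1⊕0⊕0⊕1⊕0⊕0⊕0 = 0
Parity bits p1,p2,p4,p8 = 1010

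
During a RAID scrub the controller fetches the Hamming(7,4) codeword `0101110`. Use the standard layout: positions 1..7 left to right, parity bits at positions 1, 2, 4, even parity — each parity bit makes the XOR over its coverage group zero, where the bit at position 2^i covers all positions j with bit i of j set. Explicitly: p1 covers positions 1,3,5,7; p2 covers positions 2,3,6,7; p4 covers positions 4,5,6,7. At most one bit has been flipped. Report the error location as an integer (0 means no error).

s1: b1⊕b3⊕b5⊕b7 = 0⊕0⊕1⊕0 = 1
s2: b2⊕b3⊕b6⊕b7 = 1⊕0⊕1⊕0 = 0
s4: b4⊕b5⊕b6⊕b7 = 1⊕1⊕1⊕0 = 1
Syndrome (s4...s1) = 101 → position 5.

5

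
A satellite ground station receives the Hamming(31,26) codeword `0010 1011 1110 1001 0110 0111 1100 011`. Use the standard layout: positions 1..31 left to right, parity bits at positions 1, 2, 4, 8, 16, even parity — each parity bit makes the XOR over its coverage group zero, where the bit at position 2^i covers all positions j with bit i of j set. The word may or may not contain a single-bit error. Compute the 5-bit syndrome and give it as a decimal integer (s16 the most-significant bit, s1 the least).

s1: b1⊕b3⊕b5⊕b7⊕b9⊕b11⊕b13⊕b15⊕b17⊕b19⊕b21⊕b23⊕b25⊕b27⊕b29⊕b31 = 0⊕1⊕1⊕1⊕1⊕1⊕1⊕0⊕0⊕1⊕0⊕1⊕1⊕0⊕0⊕1 = 0
s2: b2⊕b3⊕b6⊕b7⊕b10⊕b11⊕b14⊕b15⊕b18⊕b19⊕b22⊕b23⊕b26⊕b27⊕b30⊕b31 = 0⊕1⊕0⊕1⊕1⊕1⊕0⊕0⊕1⊕1⊕1⊕1⊕1⊕0⊕1⊕1 = 1
s4: b4⊕b5⊕b6⊕b7⊕b12⊕b13⊕b14⊕b15⊕b20⊕b21⊕b22⊕b23⊕b28⊕b29⊕b30⊕b31 = 0⊕1⊕0⊕1⊕0⊕1⊕0⊕0⊕0⊕0⊕1⊕1⊕0⊕0⊕1⊕1 = 1
s8: b8⊕b9⊕b10⊕b11⊕b12⊕b13⊕b14⊕b15⊕b24⊕b25⊕b26⊕b27⊕b28⊕b29⊕b30⊕b31 = 1⊕1⊕1⊕1⊕0⊕1⊕0⊕0⊕1⊕1⊕1⊕0⊕0⊕0⊕1⊕1 = 0
s16: b16⊕b17⊕b18⊕b19⊕b20⊕b21⊕b22⊕b23⊕b24⊕b25⊕b26⊕b27⊕b28⊕b29⊕b30⊕b31 = 1⊕0⊕1⊕1⊕0⊕0⊕1⊕1⊕1⊕1⊕1⊕0⊕0⊕0⊕1⊕1 = 0
Syndrome (s16...s1) = 00110 → position 6.

6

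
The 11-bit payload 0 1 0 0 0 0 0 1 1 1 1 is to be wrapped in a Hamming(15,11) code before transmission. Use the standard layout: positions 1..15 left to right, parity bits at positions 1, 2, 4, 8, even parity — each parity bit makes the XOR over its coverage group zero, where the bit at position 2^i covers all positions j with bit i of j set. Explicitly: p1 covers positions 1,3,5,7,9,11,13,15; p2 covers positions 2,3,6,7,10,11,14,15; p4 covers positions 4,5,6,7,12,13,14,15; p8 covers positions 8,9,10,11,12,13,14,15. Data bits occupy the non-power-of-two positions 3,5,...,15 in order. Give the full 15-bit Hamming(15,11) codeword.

100110000001111

Place data bits at non-power-of-two positions: b3=0, b5=1, b6=0, b7=0, b9=0, b10=0, b11=0, b12=1, b13=1, b14=1, b15=1.
p1 = XOR of data positions {3,5,7,9,11,13,15} = 0⊕1⊕0⊕0⊕0⊕1⊕1 = 1
p2 = XOR of data positions {3,6,7,10,11,14,15} = 0⊕0⊕0⊕0⊕0⊕1⊕1 = 0
p4 = XOR of data positions {5,6,7,12,13,14,15} = 1⊕0⊕0⊕1⊕1⊕1⊕1 = 1
p8 = XOR of data positions {9,10,11,12,13,14,15} = 0⊕0⊕0⊕1⊕1⊕1⊕1 = 0
Codeword b1..b15 = 100110000001111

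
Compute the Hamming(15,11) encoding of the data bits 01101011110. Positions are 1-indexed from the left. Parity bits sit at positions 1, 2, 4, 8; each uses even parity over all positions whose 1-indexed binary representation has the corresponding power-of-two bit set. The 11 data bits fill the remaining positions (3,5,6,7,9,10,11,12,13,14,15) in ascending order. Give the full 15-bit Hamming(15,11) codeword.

Place data bits at non-power-of-two positions: b3=0, b5=1, b6=1, b7=0, b9=1, b10=0, b11=1, b12=1, b13=1, b14=1, b15=0.
p1 = XOR of data positions {3,5,7,9,11,13,15} = 0⊕1⊕0⊕1⊕1⊕1⊕0 = 0
p2 = XOR of data positions {3,6,7,10,11,14,15} = 0⊕1⊕0⊕0⊕1⊕1⊕0 = 1
p4 = XOR of data positions {5,6,7,12,13,14,15} = 1⊕1⊕0⊕1⊕1⊕1⊕0 = 1
p8 = XOR of data positions {9,10,11,12,13,14,15} = 1⊕0⊕1⊕1⊕1⊕1⊕0 = 1
Codeword b1..b15 = 010111011011110

010111011011110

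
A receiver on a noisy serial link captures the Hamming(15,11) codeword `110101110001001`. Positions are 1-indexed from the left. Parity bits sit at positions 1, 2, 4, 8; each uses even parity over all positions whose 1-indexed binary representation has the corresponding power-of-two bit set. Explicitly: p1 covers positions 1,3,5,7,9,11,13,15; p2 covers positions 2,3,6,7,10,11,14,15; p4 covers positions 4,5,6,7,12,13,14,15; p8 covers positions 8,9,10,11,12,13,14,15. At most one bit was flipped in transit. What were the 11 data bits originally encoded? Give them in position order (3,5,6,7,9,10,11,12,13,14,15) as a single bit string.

00110001101

s1: b1⊕b3⊕b5⊕b7⊕b9⊕b11⊕b13⊕b15 = 1⊕0⊕0⊕1⊕0⊕0⊕0⊕1 = 1
s2: b2⊕b3⊕b6⊕b7⊕b10⊕b11⊕b14⊕b15 = 1⊕0⊕1⊕1⊕0⊕0⊕0⊕1 = 0
s4: b4⊕b5⊕b6⊕b7⊕b12⊕b13⊕b14⊕b15 = 1⊕0⊕1⊕1⊕1⊕0⊕0⊕1 = 1
s8: b8⊕b9⊕b10⊕b11⊕b12⊕b13⊕b14⊕b15 = 1⊕0⊕0⊕0⊕1⊕0⊕0⊕1 = 1
Syndrome (s8...s1) = 1101 → position 13.
Flip bit 13: corrected codeword = 110101110001101
Data bits at positions 3,5,6,7,9,10,11,12,13,14,15: 00110001101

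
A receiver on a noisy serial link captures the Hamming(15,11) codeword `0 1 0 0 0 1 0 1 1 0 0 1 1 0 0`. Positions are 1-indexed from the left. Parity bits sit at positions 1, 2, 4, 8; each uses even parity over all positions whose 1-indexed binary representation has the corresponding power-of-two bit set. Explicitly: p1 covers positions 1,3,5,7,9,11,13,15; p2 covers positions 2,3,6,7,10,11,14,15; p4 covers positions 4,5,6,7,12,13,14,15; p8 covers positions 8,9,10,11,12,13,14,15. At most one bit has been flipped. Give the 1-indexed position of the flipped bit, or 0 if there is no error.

s1: b1⊕b3⊕b5⊕b7⊕b9⊕b11⊕b13⊕b15 = 0⊕0⊕0⊕0⊕1⊕0⊕1⊕0 = 0
s2: b2⊕b3⊕b6⊕b7⊕b10⊕b11⊕b14⊕b15 = 1⊕0⊕1⊕0⊕0⊕0⊕0⊕0 = 0
s4: b4⊕b5⊕b6⊕b7⊕b12⊕b13⊕b14⊕b15 = 0⊕0⊕1⊕0⊕1⊕1⊕0⊕0 = 1
s8: b8⊕b9⊕b10⊕b11⊕b12⊕b13⊕b14⊕b15 = 1⊕1⊕0⊕0⊕1⊕1⊕0⊕0 = 0
Syndrome (s8...s1) = 0100 → position 4.

4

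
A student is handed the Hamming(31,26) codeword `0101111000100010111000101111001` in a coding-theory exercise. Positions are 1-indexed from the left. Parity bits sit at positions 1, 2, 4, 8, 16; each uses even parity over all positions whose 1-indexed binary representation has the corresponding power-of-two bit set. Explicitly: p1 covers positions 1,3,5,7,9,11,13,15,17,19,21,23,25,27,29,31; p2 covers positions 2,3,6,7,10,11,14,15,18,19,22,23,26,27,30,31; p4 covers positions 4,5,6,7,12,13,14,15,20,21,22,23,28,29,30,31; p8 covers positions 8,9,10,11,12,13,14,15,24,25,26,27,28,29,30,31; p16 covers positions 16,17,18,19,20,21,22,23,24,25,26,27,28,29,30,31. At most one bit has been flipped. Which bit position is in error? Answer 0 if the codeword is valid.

26

s1: b1⊕b3⊕b5⊕b7⊕b9⊕b11⊕b13⊕b15⊕b17⊕b19⊕b21⊕b23⊕b25⊕b27⊕b29⊕b31 = 0⊕0⊕1⊕1⊕0⊕1⊕0⊕1⊕1⊕1⊕0⊕1⊕1⊕1⊕0⊕1 = 0
s2: b2⊕b3⊕b6⊕b7⊕b10⊕b11⊕b14⊕b15⊕b18⊕b19⊕b22⊕b23⊕b26⊕b27⊕b30⊕b31 = 1⊕0⊕1⊕1⊕0⊕1⊕0⊕1⊕1⊕1⊕0⊕1⊕1⊕1⊕0⊕1 = 1
s4: b4⊕b5⊕b6⊕b7⊕b12⊕b13⊕b14⊕b15⊕b20⊕b21⊕b22⊕b23⊕b28⊕b29⊕b30⊕b31 = 1⊕1⊕1⊕1⊕0⊕0⊕0⊕1⊕0⊕0⊕0⊕1⊕1⊕0⊕0⊕1 = 0
s8: b8⊕b9⊕b10⊕b11⊕b12⊕b13⊕b14⊕b15⊕b24⊕b25⊕b26⊕b27⊕b28⊕b29⊕b30⊕b31 = 0⊕0⊕0⊕1⊕0⊕0⊕0⊕1⊕0⊕1⊕1⊕1⊕1⊕0⊕0⊕1 = 1
s16: b16⊕b17⊕b18⊕b19⊕b20⊕b21⊕b22⊕b23⊕b24⊕b25⊕b26⊕b27⊕b28⊕b29⊕b30⊕b31 = 0⊕1⊕1⊕1⊕0⊕0⊕0⊕1⊕0⊕1⊕1⊕1⊕1⊕0⊕0⊕1 = 1
Syndrome (s16...s1) = 11010 → position 26.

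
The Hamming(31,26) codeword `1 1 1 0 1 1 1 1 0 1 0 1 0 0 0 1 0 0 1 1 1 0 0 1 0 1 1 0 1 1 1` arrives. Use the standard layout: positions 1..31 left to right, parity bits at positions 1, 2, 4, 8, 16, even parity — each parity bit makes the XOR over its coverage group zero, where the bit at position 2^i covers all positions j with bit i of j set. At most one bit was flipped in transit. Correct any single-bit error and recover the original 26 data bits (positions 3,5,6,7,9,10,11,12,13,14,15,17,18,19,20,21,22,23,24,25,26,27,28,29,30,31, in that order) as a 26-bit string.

s1: b1⊕b3⊕b5⊕b7⊕b9⊕b11⊕b13⊕b15⊕b17⊕b19⊕b21⊕b23⊕b25⊕b27⊕b29⊕b31 = 1⊕1⊕1⊕1⊕0⊕0⊕0⊕0⊕0⊕1⊕1⊕0⊕0⊕1⊕1⊕1 = 1
s2: b2⊕b3⊕b6⊕b7⊕b10⊕b11⊕b14⊕b15⊕b18⊕b19⊕b22⊕b23⊕b26⊕b27⊕b30⊕b31 = 1⊕1⊕1⊕1⊕1⊕0⊕0⊕0⊕0⊕1⊕0⊕0⊕1⊕1⊕1⊕1 = 0
s4: b4⊕b5⊕b6⊕b7⊕b12⊕b13⊕b14⊕b15⊕b20⊕b21⊕b22⊕b23⊕b28⊕b29⊕b30⊕b31 = 0⊕1⊕1⊕1⊕1⊕0⊕0⊕0⊕1⊕1⊕0⊕0⊕0⊕1⊕1⊕1 = 1
s8: b8⊕b9⊕b10⊕b11⊕b12⊕b13⊕b14⊕b15⊕b24⊕b25⊕b26⊕b27⊕b28⊕b29⊕b30⊕b31 = 1⊕0⊕1⊕0⊕1⊕0⊕0⊕0⊕1⊕0⊕1⊕1⊕0⊕1⊕1⊕1 = 1
s16: b16⊕b17⊕b18⊕b19⊕b20⊕b21⊕b22⊕b23⊕b24⊕b25⊕b26⊕b27⊕b28⊕b29⊕b30⊕b31 = 1⊕0⊕0⊕1⊕1⊕1⊕0⊕0⊕1⊕0⊕1⊕1⊕0⊕1⊕1⊕1 = 0
Syndrome (s16...s1) = 01101 → position 13.
Flip bit 13: corrected codeword = 1110111101011001001110010110111
Data bits at positions 3,5,6,7,9,10,11,12,13,14,15,17,18,19,20,21,22,23,24,25,26,27,28,29,30,31: 11110101100001110010110111

11110101100001110010110111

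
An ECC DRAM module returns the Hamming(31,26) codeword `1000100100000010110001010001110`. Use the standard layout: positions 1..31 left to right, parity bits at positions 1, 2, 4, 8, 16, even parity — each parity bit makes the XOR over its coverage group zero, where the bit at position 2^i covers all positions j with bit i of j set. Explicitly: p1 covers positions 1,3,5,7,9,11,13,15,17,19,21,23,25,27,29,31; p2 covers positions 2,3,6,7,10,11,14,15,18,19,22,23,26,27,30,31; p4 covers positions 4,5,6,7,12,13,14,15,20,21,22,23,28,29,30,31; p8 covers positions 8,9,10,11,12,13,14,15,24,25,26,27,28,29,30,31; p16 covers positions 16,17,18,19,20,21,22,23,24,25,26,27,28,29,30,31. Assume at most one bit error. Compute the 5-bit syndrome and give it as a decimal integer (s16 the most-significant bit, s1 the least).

s1: b1⊕b3⊕b5⊕b7⊕b9⊕b11⊕b13⊕b15⊕b17⊕b19⊕b21⊕b23⊕b25⊕b27⊕b29⊕b31 = 1⊕0⊕1⊕0⊕0⊕0⊕0⊕1⊕1⊕0⊕0⊕0⊕0⊕0⊕1⊕0 = 1
s2: b2⊕b3⊕b6⊕b7⊕b10⊕b11⊕b14⊕b15⊕b18⊕b19⊕b22⊕b23⊕b26⊕b27⊕b30⊕b31 = 0⊕0⊕0⊕0⊕0⊕0⊕0⊕1⊕1⊕0⊕1⊕0⊕0⊕0⊕1⊕0 = 0
s4: b4⊕b5⊕b6⊕b7⊕b12⊕b13⊕b14⊕b15⊕b20⊕b21⊕b22⊕b23⊕b28⊕b29⊕b30⊕b31 = 0⊕1⊕0⊕0⊕0⊕0⊕0⊕1⊕0⊕0⊕1⊕0⊕1⊕1⊕1⊕0 = 0
s8: b8⊕b9⊕b10⊕b11⊕b12⊕b13⊕b14⊕b15⊕b24⊕b25⊕b26⊕b27⊕b28⊕b29⊕b30⊕b31 = 1⊕0⊕0⊕0⊕0⊕0⊕0⊕1⊕1⊕0⊕0⊕0⊕1⊕1⊕1⊕0 = 0
s16: b16⊕b17⊕b18⊕b19⊕b20⊕b21⊕b22⊕b23⊕b24⊕b25⊕b26⊕b27⊕b28⊕b29⊕b30⊕b31 = 0⊕1⊕1⊕0⊕0⊕0⊕1⊕0⊕1⊕0⊕0⊕0⊕1⊕1⊕1⊕0 = 1
Syndrome (s16...s1) = 10001 → position 17.

17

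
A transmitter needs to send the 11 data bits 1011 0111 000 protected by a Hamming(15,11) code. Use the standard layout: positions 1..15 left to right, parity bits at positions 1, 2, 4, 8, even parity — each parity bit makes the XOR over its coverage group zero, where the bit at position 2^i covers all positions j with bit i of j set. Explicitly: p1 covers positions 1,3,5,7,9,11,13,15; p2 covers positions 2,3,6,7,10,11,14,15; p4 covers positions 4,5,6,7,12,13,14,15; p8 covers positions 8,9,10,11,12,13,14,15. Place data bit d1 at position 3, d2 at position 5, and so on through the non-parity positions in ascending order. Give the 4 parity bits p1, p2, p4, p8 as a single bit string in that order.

1111

Place data bits at non-power-of-two positions: b3=1, b5=0, b6=1, b7=1, b9=0, b10=1, b11=1, b12=1, b13=0, b14=0, b15=0.
p1 = XOR of data positions {3,5,7,9,11,13,15} = 1⊕0⊕1⊕0⊕1⊕0⊕0 = 1
p2 = XOR of data positions {3,6,7,10,11,14,15} = 1⊕1⊕1⊕1⊕1⊕0⊕0 = 1
p4 = XOR of data positions {5,6,7,12,13,14,15} = 0⊕1⊕1⊕1⊕0⊕0⊕0 = 1
p8 = XOR of data positions {9,10,11,12,13,14,15} = 0⊕1⊕1⊕1⊕0⊕0⊕0 = 1
Parity bits p1,p2,p4,p8 = 1111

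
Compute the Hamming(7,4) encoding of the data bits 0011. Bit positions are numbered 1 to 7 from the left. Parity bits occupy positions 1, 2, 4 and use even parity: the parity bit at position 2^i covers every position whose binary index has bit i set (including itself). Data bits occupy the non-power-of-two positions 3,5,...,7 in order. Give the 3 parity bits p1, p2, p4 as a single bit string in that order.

100

Place data bits at non-power-of-two positions: b3=0, b5=0, b6=1, b7=1.
p1 = XOR of data positions {3,5,7} = 0⊕0⊕1 = 1
p2 = XOR of data positions {3,6,7} = 0⊕1⊕1 = 0
p4 = XOR of data positions {5,6,7} = 0⊕1⊕1 = 0
Parity bits p1,p2,p4 = 100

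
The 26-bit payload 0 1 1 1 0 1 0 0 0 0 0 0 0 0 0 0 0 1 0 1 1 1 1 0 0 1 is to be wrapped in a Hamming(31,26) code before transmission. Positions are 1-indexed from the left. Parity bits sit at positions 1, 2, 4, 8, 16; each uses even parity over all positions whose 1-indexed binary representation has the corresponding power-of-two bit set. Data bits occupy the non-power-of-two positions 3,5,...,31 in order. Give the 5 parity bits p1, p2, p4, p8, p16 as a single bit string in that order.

01000

Place data bits at non-power-of-two positions: b3=0, b5=1, b6=1, b7=1, b9=0, b10=1, b11=0, b12=0, b13=0, b14=0, b15=0, b17=0, b18=0, b19=0, b20=0, b21=0, b22=0, b23=1, b24=0, b25=1, b26=1, b27=1, b28=1, b29=0, b30=0, b31=1.
p1 = XOR of data positions {3,5,7,9,11,13,15,17,19,21,23,25,27,29,31} = 0⊕1⊕1⊕0⊕0⊕0⊕0⊕0⊕0⊕0⊕1⊕1⊕1⊕0⊕1 = 0
p2 = XOR of data positions {3,6,7,10,11,14,15,18,19,22,23,26,27,30,31} = 0⊕1⊕1⊕1⊕0⊕0⊕0⊕0⊕0⊕0⊕1⊕1⊕1⊕0⊕1 = 1
p4 = XOR of data positions {5,6,7,12,13,14,15,20,21,22,23,28,29,30,31} = 1⊕1⊕1⊕0⊕0⊕0⊕0⊕0⊕0⊕0⊕1⊕1⊕0⊕0⊕1 = 0
p8 = XOR of data positions {9,10,11,12,13,14,15,24,25,26,27,28,29,30,31} = 0⊕1⊕0⊕0⊕0⊕0⊕0⊕0⊕1⊕1⊕1⊕1⊕0⊕0⊕1 = 0
p16 = XOR of data positions {17,18,19,20,21,22,23,24,25,26,27,28,29,30,31} = 0⊕0⊕0⊕0⊕0⊕0⊕1⊕0⊕1⊕1⊕1⊕1⊕0⊕0⊕1 = 0
Parity bits p1,p2,p4,p8,p16 = 01000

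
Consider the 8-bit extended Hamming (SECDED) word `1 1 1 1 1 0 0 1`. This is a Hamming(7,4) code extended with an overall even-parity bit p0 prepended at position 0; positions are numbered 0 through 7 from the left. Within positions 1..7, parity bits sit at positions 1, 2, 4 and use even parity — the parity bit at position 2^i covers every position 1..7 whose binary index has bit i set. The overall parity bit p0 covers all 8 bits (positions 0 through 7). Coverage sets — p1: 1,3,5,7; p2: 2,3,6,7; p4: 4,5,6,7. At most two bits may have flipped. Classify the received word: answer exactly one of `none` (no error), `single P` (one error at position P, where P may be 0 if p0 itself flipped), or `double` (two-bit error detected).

double

s1: b1⊕b3⊕b5⊕b7 = 1⊕1⊕0⊕1 = 1
s2: b2⊕b3⊕b6⊕b7 = 1⊕1⊕0⊕1 = 1
s4: b4⊕b5⊕b6⊕b7 = 1⊕0⊕0⊕1 = 0
Syndrome (s4...s1) = 011 → position 3.
Overall parity (XOR of all 8 bits, including p0): 1⊕1⊕1⊕1⊕1⊕0⊕0⊕1 = 0
Overall=0, syndrome position=3 → double-bit error detected (uncorrectable).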